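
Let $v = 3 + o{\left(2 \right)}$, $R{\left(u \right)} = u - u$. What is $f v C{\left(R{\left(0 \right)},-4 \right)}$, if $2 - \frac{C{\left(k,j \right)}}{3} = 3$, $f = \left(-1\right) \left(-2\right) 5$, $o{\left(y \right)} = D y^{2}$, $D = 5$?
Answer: $-690$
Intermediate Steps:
$R{\left(u \right)} = 0$
$o{\left(y \right)} = 5 y^{2}$
$f = 10$ ($f = 2 \cdot 5 = 10$)
$C{\left(k,j \right)} = -3$ ($C{\left(k,j \right)} = 6 - 9 = -3$)
$v = 23$ ($v = 3 + 5 \cdot 2^{2} = 3 + 5 \cdot 4 = 3 + 20 = 23$)
$f v C{\left(R{\left(0 \right)},-4 \right)} = 10 \cdot 23 \left(-3\right) = 230 \left(-3\right) = -690$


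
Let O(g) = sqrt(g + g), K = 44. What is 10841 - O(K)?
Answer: 10841 - 2*sqrt(22) ≈ 10832.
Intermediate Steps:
O(g) = sqrt(2)*sqrt(g) (O(g) = sqrt(2*g) = sqrt(2)*sqrt(g))
10841 - O(K) = 10841 - sqrt(2)*sqrt(44) = 10841 - sqrt(2)*2*sqrt(11) = 10841 - 2*sqrt(22)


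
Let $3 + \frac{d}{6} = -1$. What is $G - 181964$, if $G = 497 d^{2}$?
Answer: $104308$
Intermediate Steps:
$d = -24$ ($d = -18 + 6 \left(-1\right) = -18 - 6 = -24$)
$G = 286272$ ($G = 497 \left(-24\right)^{2} = 497 \cdot 576 = 286272$)
$G - 181964 = 286272 - 181964 = 104308$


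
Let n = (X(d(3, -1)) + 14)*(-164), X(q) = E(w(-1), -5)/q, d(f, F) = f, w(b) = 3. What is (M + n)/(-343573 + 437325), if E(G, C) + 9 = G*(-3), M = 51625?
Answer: 50313/93752 ≈ 0.53666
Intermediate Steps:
E(G, C) = -9 - 3*G (E(G, C) = -9 + G*(-3) = -9 - 3*G)
X(q) = -18/q (X(q) = (-9 - 3*3)/q = (-9 - 9)/q = -18/q)
n = -1312 (n = (-18/3 + 14)*(-164) = (-18*⅓ + 14)*(-164) = (-6 + 14)*(-164) = 8*(-164) = -1312)
(M + n)/(-343573 + 437325) = (51625 - 1312)/(-343573 + 437325) = 50313/93752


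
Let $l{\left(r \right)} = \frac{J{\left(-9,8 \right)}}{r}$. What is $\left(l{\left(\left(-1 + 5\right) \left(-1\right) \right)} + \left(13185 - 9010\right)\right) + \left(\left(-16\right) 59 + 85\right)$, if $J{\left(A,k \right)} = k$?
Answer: $3314$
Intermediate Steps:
$l{\left(r \right)} = \frac{8}{r}$
$\left(l{\left(\left(-1 + 5\right) \left(-1\right) \right)} + \left(13185 - 9010\right)\right) + \left(\left(-16\right) 59 + 85\right) = \left(\frac{8}{\left(-1 + 5\right) \left(-1\right)} + \left(13185 - 9010\right)\right) + \left(\left(-16\right) 59 + 85\right) = \left(\frac{8}{4 \left(-1\right)} + \left(13185 - 9010\right)\right) + \left(-944 + 85\right) = \left(\frac{8}{-4} + 4175\right) - 859 = \left(8 \left(- \frac{1}{4}\right) + 4175\right) - 859 = \left(-2 + 4175\right) - 859 = 4173 - 859 = 3314$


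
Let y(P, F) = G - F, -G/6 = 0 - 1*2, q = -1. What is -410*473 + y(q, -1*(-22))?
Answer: -193940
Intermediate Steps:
G = 12 (G = -6*(0 - 1*2) = -6*(0 - 2) = -6*(-2) = 12)
y(P, F) = 12 - F
-410*473 + y(q, -1*(-22)) = -410*473 + (12 - (-1)*(-22)) = -193930 + (12 - 1*22) = -193930 + (12 - 22) = -193930 - 10 = -193940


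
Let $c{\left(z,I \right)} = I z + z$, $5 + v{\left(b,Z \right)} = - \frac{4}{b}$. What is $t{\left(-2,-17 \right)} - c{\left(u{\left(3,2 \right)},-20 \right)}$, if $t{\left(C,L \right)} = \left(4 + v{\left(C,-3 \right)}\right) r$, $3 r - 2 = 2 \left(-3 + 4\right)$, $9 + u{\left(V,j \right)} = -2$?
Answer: $- \frac{623}{3} \approx -207.67$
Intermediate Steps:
$v{\left(b,Z \right)} = -5 - \frac{4}{b}$
$u{\left(V,j \right)} = -11$ ($u{\left(V,j \right)} = -9 - 2 = -11$)
$r = \frac{4}{3}$ ($r = \frac{2}{3} + \frac{2 \left(-3 + 4\right)}{3} = \frac{2}{3} + \frac{2 \cdot 1}{3} = \frac{2}{3} + \frac{1}{3} \cdot 2 = \frac{2}{3} + \frac{2}{3} = \frac{4}{3} \approx 1.3333$)
$c{\left(z,I \right)} = z + I z$
$t{\left(C,L \right)} = - \frac{4}{3} - \frac{16}{3 C}$ ($t{\left(C,L \right)} = \left(4 - \left(5 + \frac{4}{C}\right)\right) \frac{4}{3} = \left(-1 - \frac{4}{C}\right) \frac{4}{3} = - \frac{4}{3} - \frac{16}{3 C}$)
$t{\left(-2,-17 \right)} - c{\left(u{\left(3,2 \right)},-20 \right)} = \frac{4 \left(-4 - -2\right)}{3 \left(-2\right)} - - 11 \left(1 - 20\right) = \frac{4}{3} \left(- \frac{1}{2}\right) \left(-4 + 2\right) - \left(-11\right) \left(-19\right) = \frac{4}{3} \left(- \frac{1}{2}\right) \left(-2\right) - 209 = \frac{4}{3} - 209 = - \frac{623}{3}$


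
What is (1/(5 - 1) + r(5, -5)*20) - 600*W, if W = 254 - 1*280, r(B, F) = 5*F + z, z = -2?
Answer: 60241/4 ≈ 15060.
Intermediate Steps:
r(B, F) = -2 + 5*F (r(B, F) = 5*F - 2 = -2 + 5*F)
W = -26 (W = 254 - 280 = -26)
(1/(5 - 1) + r(5, -5)*20) - 600*W = (1/(5 - 1) + (-2 + 5*(-5))*20) - 600*(-26) = (1/4 + (-2 - 25)*20) + 15600 = (1/4 - 27*20) + 15600 = (1/4 - 540) + 15600 = -2159/4 + 15600 = 60241/4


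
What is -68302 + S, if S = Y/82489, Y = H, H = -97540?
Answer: -5634261218/82489 ≈ -68303.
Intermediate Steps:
Y = -97540
S = -97540/82489 ≈ -1.1825
-68302 + S = -68302 - 97540/82489 = -5634261218/82489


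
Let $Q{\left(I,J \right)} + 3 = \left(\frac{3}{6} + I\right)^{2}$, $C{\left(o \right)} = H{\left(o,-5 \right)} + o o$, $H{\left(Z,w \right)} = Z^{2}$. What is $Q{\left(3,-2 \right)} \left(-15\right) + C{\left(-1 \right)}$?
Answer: $- \frac{547}{4} \approx -136.75$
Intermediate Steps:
$C{\left(o \right)} = 2 o^{2}$ ($C{\left(o \right)} = o^{2} + o o = o^{2} + o^{2} = 2 o^{2}$)
$Q{\left(I,J \right)} = -3 + \left(\frac{1}{2} + I\right)^{2}$ ($Q{\left(I,J \right)} = -3 + \left(\frac{3}{6} + I\right)^{2} = -3 + \left(3 \cdot \frac{1}{6} + I\right)^{2} = -3 + \left(\frac{1}{2} + I\right)^{2}$)
$Q{\left(3,-2 \right)} \left(-15\right) + C{\left(-1 \right)} = \left(- \frac{11}{4} + 3 + 3^{2}\right) \left(-15\right) + 2 \left(-1\right)^{2} = \left(- \frac{11}{4} + 3 + 9\right) \left(-15\right) + 2 \cdot 1 = \frac{37}{4} \left(-15\right) + 2 = - \frac{555}{4} + 2 = - \frac{547}{4}$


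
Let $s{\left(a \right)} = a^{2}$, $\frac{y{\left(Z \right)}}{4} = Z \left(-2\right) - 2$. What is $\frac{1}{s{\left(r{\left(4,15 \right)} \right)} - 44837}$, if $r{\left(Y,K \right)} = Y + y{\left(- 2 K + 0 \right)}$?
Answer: $\frac{1}{10859} \approx 9.209 \cdot 10^{-5}$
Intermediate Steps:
$y{\left(Z \right)} = -8 - 8 Z$ ($y{\left(Z \right)} = 4 \left(Z \left(-2\right) - 2\right) = 4 \left(- 2 Z - 2\right) = 4 \left(-2 - 2 Z\right) = -8 - 8 Z$)
$r{\left(Y,K \right)} = -8 + Y + 16 K$ ($r{\left(Y,K \right)} = Y - \left(8 + 8 \left(- 2 K + 0\right)\right) = Y - \left(8 + 8 \left(- 2 K\right)\right) = Y + \left(-8 + 16 K\right) = -8 + Y + 16 K$)
$\frac{1}{s{\left(r{\left(4,15 \right)} \right)} - 44837} = \frac{1}{\left(-8 + 4 + 16 \cdot 15\right)^{2} - 44837} = \frac{1}{\left(-8 + 4 + 240\right)^{2} - 44837} = \frac{1}{236^{2} - 44837} = \frac{1}{55696 - 44837} = \frac{1}{10859}$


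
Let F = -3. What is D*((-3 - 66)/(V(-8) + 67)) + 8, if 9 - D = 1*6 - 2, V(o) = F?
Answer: 167/64 ≈ 2.6094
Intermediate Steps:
V(o) = -3
D = 5 (D = 9 - (1*6 - 2) = 9 - (6 - 2) = 9 - 1*4 = 9 - 4 = 5)
D*((-3 - 66)/(V(-8) + 67)) + 8 = 5*((-3 - 66)/(-3 + 67)) + 8 = 5*(-69/64) + 8 = -345/64 + 8 = 167/64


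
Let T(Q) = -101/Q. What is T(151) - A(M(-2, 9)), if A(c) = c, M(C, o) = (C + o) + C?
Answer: -856/151 ≈ -5.6689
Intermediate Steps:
M(C, o) = o + 2*C
T(151) - A(M(-2, 9)) = -101/151 - (9 + 2*(-2)) = -101*1/151 - (9 - 4) = -101/151 - 1*5 = -101/151 - 5 = -856/151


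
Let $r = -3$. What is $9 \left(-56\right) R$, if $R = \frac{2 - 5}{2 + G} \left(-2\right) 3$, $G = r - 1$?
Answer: $4536$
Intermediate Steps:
$G = -4$ ($G = -3 - 1 = -4$)
$R = -9$ ($R = \frac{2 - 5}{2 - 4} \left(-2\right) 3 = - \frac{3}{-2} \left(-2\right) 3 = \left(-3\right) \left(- \frac{1}{2}\right) \left(-2\right) 3 = \frac{3}{2} \left(-2\right) 3 = \left(-3\right) 3 = -9$)
$9 \left(-56\right) R = 9 \left(-56\right) \left(-9\right) = \left(-504\right) \left(-9\right) = 4536$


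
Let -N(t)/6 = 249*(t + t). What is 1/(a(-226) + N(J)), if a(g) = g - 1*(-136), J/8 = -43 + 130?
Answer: -1/2079738 ≈ -4.8083e-7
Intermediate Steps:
J = 696 (J = 8*(-43 + 130) = 8*87 = 696)
N(t) = -2988*t (N(t) = -1494*(t + t) = -1494*2*t = -2988*t)
a(g) = 136 + g (a(g) = g + 136 = 136 + g)
1/(a(-226) + N(J)) = 1/((136 - 226) - 2988*696) = 1/(-90 - 2079648) = 1/(-2079738) = -1/2079738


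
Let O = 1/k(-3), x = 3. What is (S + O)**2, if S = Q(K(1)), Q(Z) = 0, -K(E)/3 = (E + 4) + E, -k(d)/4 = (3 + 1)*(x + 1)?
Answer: 1/4096 ≈ 0.00024414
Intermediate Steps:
k(d) = -64 (k(d) = -4*(3 + 1)*(3 + 1) = -16*4 = -4*16 = -64)
K(E) = -12 - 6*E (K(E) = -3*((E + 4) + E) = -3*((4 + E) + E) = -3*(4 + 2*E) = -12 - 6*E)
S = 0
O = -1/64 (O = 1/(-64) = -1/64 ≈ -0.015625)
(S + O)**2 = (0 - 1/64)**2 = (-1/64)**2 = 1/4096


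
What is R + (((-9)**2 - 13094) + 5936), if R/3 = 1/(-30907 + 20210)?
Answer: -75702672/10697 ≈ -7077.0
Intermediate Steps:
R = -3/10697 (R = 3/(-30907 + 20210) = 3/(-10697) = 3*(-1/10697) = -3/10697 ≈ -0.00028045)
R + (((-9)**2 - 13094) + 5936) = -3/10697 + (((-9)**2 - 13094) + 5936) = -3/10697 + ((81 - 13094) + 5936) = -3/10697 + (-13013 + 5936) = -3/10697 - 7077 = -75702672/10697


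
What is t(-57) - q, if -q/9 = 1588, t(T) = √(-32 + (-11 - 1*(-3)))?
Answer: 14292 + 2*I*√10 ≈ 14292.0 + 6.3246*I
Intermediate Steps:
t(T) = 2*I*√10 (t(T) = √(-32 + (-11 + 3)) = √(-32 - 8) = √(-40) = 2*I*√10)
q = -14292 (q = -9*1588 = -14292)
t(-57) - q = 2*I*√10 - 1*(-14292) = 2*I*√10 + 14292 = 14292 + 2*I*√10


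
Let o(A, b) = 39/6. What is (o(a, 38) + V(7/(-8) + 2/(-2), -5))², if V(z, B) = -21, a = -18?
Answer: 841/4 ≈ 210.25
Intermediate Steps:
o(A, b) = 13/2 (o(A, b) = 39*(⅙) = 13/2)
(o(a, 38) + V(7/(-8) + 2/(-2), -5))² = (13/2 - 21)² = (-29/2)² = 841/4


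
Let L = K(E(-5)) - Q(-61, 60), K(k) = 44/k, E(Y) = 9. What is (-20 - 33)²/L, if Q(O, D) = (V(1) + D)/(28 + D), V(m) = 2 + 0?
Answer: 1112364/1657 ≈ 671.31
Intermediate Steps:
V(m) = 2
Q(O, D) = (2 + D)/(28 + D)
L = 1657/396 (L = 44/9 - (2 + 60)/(28 + 60) = 44*(⅑) - 62/88 = 44/9 - 62/88 = 44/9 - 1*31/44 = 44/9 - 31/44 = 1657/396 ≈ 4.1843)
(-20 - 33)²/L = (-20 - 33)²/(1657/396) = (-53)²*(396/1657) = 2809*(396/1657) = 1112364/1657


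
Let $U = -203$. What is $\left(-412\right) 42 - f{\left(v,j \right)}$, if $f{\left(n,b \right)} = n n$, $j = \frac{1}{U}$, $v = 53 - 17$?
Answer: $-18600$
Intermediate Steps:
$v = 36$ ($v = 53 - 17 = 36$)
$j = - \frac{1}{203}$ ($j = \frac{1}{-203} = - \frac{1}{203} \approx -0.0049261$)
$f{\left(n,b \right)} = n^{2}$
$\left(-412\right) 42 - f{\left(v,j \right)} = \left(-412\right) 42 - 36^{2} = -17304 - 1296 = -18600$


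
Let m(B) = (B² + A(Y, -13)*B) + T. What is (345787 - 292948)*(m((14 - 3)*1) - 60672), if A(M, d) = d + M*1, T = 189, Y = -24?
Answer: -3210973191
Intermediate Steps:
A(M, d) = M + d (A(M, d) = d + M = M + d)
m(B) = 189 + B² - 37*B (m(B) = (B² + (-24 - 13)*B) + 189 = (B² - 37*B) + 189 = 189 + B² - 37*B)
(345787 - 292948)*(m((14 - 3)*1) - 60672) = (345787 - 292948)*((189 + ((14 - 3)*1)² - 37*(14 - 3)) - 60672) = 52839*((189 + (11*1)² - 407) - 60672) = 52839*((189 + 11² - 37*11) - 60672) = 52839*((189 + 121 - 407) - 60672) = 52839*(-97 - 60672) = 52839*(-60769) = -3210973191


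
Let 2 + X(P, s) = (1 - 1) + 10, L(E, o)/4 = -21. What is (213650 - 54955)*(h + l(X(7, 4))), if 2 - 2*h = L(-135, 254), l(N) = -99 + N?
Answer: -7617360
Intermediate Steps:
L(E, o) = -84 (L(E, o) = 4*(-21) = -84)
X(P, s) = 8 (X(P, s) = -2 + ((1 - 1) + 10) = -2 + (0 + 10) = -2 + 10 = 8)
h = 43 (h = 1 - 1/2*(-84) = 1 + 42 = 43)
(213650 - 54955)*(h + l(X(7, 4))) = (213650 - 54955)*(43 + (-99 + 8)) = 158695*(43 - 91) = 158695*(-48) = -7617360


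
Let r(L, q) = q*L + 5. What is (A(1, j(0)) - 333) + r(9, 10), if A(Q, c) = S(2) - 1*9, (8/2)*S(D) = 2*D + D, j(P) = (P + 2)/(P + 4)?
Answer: -491/2 ≈ -245.50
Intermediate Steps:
j(P) = (2 + P)/(4 + P)
r(L, q) = 5 + L*q (r(L, q) = L*q + 5 = 5 + L*q)
S(D) = 3*D/4 (S(D) = (2*D + D)/4 = (3*D)/4 = 3*D/4)
A(Q, c) = -15/2 (A(Q, c) = (¾)*2 - 1*9 = 3/2 - 9 = -15/2)
(A(1, j(0)) - 333) + r(9, 10) = (-15/2 - 333) + (5 + 9*10) = -681/2 + (5 + 90) = -681/2 + 95 = -491/2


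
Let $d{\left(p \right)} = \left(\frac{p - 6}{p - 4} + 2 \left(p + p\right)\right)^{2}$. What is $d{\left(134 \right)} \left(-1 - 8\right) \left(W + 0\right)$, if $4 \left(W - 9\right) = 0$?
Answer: $- \frac{98681426496}{4225} \approx -2.3357 \cdot 10^{7}$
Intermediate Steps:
$W = 9$ ($W = 9 + \frac{1}{4} \cdot 0 = 9 + 0 = 9$)
$d{\left(p \right)} = \left(4 p + \frac{-6 + p}{-4 + p}\right)^{2}$ ($d{\left(p \right)} = \left(\frac{-6 + p}{p - 4} + 2 \cdot 2 p\right)^{2} = \left(\frac{-6 + p}{-4 + p} + 4 p\right)^{2} = \left(4 p + \frac{-6 + p}{-4 + p}\right)^{2}$)
$d{\left(134 \right)} \left(-1 - 8\right) \left(W + 0\right) = \frac{\left(6 - 4 \cdot 134^{2} + 15 \cdot 134\right)^{2}}{\left(-4 + 134\right)^{2}} \left(-1 - 8\right) \left(9 + 0\right) = \frac{\left(6 - 71824 + 2010\right)^{2}}{16900} \left(\left(-9\right) 9\right) = \frac{\left(6 - 71824 + 2010\right)^{2}}{16900} \left(-81\right) = \frac{\left(-69808\right)^{2}}{16900} \left(-81\right) = \frac{1}{16900} \cdot 4873156864 \left(-81\right) = \frac{1218289216}{4225} \left(-81\right) = - \frac{98681426496}{4225}$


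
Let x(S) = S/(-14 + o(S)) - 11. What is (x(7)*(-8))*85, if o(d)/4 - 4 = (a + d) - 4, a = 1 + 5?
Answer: 139740/19 ≈ 7354.7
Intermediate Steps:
a = 6
o(d) = 24 + 4*d (o(d) = 16 + 4*((6 + d) - 4) = 16 + 4*(2 + d) = 16 + (8 + 4*d) = 24 + 4*d)
x(S) = -11 + S/(10 + 4*S) (x(S) = S/(-14 + (24 + 4*S)) - 11 = S/(10 + 4*S) - 11 = -11 + S/(10 + 4*S))
(x(7)*(-8))*85 = (((-110 - 43*7)/(2*(5 + 2*7)))*(-8))*85 = (((-110 - 301)/(2*(5 + 14)))*(-8))*85 = (((½)*(-411)/19)*(-8))*85 = (((½)*(1/19)*(-411))*(-8))*85 = -411/38*(-8)*85 = (1644/19)*85 = 139740/19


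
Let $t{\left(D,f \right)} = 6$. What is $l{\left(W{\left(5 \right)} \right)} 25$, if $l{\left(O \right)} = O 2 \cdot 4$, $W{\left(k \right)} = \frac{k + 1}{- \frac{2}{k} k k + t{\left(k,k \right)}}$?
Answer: $-300$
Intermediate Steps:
$W{\left(k \right)} = \frac{1 + k}{6 - 2 k}$ ($W{\left(k \right)} = \frac{k + 1}{- \frac{2}{k} k k + 6} = \frac{1 + k}{- 2 k + 6} = \frac{1 + k}{6 - 2 k}$)
$l{\left(O \right)} = 8 O$ ($l{\left(O \right)} = 2 O 4 = 8 O$)
$l{\left(W{\left(5 \right)} \right)} 25 = 8 \frac{-1 - 5}{2 \left(-3 + 5\right)} 25 = 8 \frac{-1 - 5}{2 \cdot 2} \cdot 25 = 8 \cdot \frac{1}{2} \cdot \frac{1}{2} \left(-6\right) 25 = 8 \left(- \frac{3}{2}\right) 25 = \left(-12\right) 25 = -300$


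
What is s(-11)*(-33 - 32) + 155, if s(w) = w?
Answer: 870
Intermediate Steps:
s(-11)*(-33 - 32) + 155 = -11*(-33 - 32) + 155 = -11*(-65) + 155 = 715 + 155 = 870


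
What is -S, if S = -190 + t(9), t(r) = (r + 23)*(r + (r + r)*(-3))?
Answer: 1630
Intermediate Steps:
t(r) = -5*r*(23 + r) (t(r) = (23 + r)*(r + (2*r)*(-3)) = (23 + r)*(r - 6*r) = (23 + r)*(-5*r) = -5*r*(23 + r))
S = -1630 (S = -190 - 5*9*(23 + 9) = -190 - 5*9*32 = -190 - 1440 = -1630)
-S = -1*(-1630) = 1630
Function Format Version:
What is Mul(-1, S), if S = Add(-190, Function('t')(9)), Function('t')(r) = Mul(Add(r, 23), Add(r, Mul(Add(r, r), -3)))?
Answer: 1630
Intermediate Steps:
Function('t')(r) = Mul(-5, r, Add(23, r)) (Function('t')(r) = Mul(Add(23, r), Add(r, Mul(Mul(2, r), -3))) = Mul(Add(23, r), Add(r, Mul(-6, r))) = Mul(Add(23, r), Mul(-5, r)) = Mul(-5, r, Add(23, r)))
S = -1630 (S = Add(-190, Mul(-5, 9, Add(23, 9))) = Add(-190, Mul(-5, 9, 32)) = Add(-190, -1440) = -1630)
Mul(-1, S) = Mul(-1, -1630) = 1630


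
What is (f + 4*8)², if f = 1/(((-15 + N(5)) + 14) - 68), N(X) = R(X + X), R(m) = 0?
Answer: 4870849/4761 ≈ 1023.1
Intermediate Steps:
N(X) = 0
f = -1/69 (f = 1/(((-15 + 0) + 14) - 68) = 1/((-15 + 14) - 68) = 1/(-1 - 68) = 1/(-69) = -1/69 ≈ -0.014493)
(f + 4*8)² = (-1/69 + 4*8)² = (-1/69 + 32)² = (2207/69)² = 4870849/4761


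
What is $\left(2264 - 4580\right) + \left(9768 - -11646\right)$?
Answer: $19098$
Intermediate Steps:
$\left(2264 - 4580\right) + \left(9768 - -11646\right) = -2316 + \left(9768 + 11646\right) = -2316 + 21414 = 19098$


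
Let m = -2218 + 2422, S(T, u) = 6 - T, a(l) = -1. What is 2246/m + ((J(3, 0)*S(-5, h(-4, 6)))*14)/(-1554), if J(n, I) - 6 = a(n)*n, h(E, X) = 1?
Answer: 40429/3774 ≈ 10.713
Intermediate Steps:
J(n, I) = 6 - n
m = 204
2246/m + ((J(3, 0)*S(-5, h(-4, 6)))*14)/(-1554) = 2246/204 + (((6 - 1*3)*(6 - 1*(-5)))*14)/(-1554) = 2246*(1/204) + (((6 - 3)*(6 + 5))*14)*(-1/1554) = 1123/102 + ((3*11)*14)*(-1/1554) = 1123/102 + (33*14)*(-1/1554) = 1123/102 + 462*(-1/1554) = 1123/102 - 11/37 = 40429/3774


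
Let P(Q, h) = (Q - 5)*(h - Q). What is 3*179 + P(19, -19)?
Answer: 5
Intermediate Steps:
P(Q, h) = (-5 + Q)*(h - Q)
3*179 + P(19, -19) = 3*179 + (-1*19² - 5*(-19) + 5*19 + 19*(-19)) = 537 + (-1*361 + 95 + 95 - 361) = 537 + (-361 + 95 + 95 - 361) = 537 - 532 = 5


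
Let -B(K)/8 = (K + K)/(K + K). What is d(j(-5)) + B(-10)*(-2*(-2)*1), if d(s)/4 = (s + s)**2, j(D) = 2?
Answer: 32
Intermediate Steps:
B(K) = -8 (B(K) = -8*(K + K)/(K + K) = -8*2*K/(2*K) = -8*2*K*1/(2*K) = -8*1 = -8)
d(s) = 16*s**2 (d(s) = 4*(s + s)**2 = 4*(2*s)**2 = 4*(4*s**2) = 16*s**2)
d(j(-5)) + B(-10)*(-2*(-2)*1) = 16*2**2 - 8*(-2*(-2)) = 16*4 - 32 = 64 - 8*4 = 64 - 32 = 32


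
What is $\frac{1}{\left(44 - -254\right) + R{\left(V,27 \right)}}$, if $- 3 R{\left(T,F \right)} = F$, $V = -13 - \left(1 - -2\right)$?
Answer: $\frac{1}{289} \approx 0.0034602$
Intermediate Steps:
$V = -16$ ($V = -13 - \left(1 + 2\right) = -13 - 3 = -16$)
$R{\left(T,F \right)} = - \frac{F}{3}$
$\frac{1}{\left(44 - -254\right) + R{\left(V,27 \right)}} = \frac{1}{\left(44 - -254\right) - 9} = \frac{1}{\left(44 + 254\right) - 9} = \frac{1}{298 - 9} = \frac{1}{289}$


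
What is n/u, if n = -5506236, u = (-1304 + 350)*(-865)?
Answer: -305902/45845 ≈ -6.6725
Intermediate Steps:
u = 825210 (u = -954*(-865) = 825210)
n/u = -5506236/825210 = -5506236*1/825210 = -305902/45845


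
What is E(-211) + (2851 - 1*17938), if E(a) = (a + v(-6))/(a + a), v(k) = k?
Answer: -6366497/422 ≈ -15086.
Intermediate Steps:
E(a) = (-6 + a)/(2*a) (E(a) = (a - 6)/(a + a) = (-6 + a)/((2*a)) = (-6 + a)*(1/(2*a)) = (-6 + a)/(2*a))
E(-211) + (2851 - 1*17938) = (½)*(-6 - 211)/(-211) + (2851 - 1*17938) = (½)*(-1/211)*(-217) + (2851 - 17938) = 217/422 - 15087 = -6366497/422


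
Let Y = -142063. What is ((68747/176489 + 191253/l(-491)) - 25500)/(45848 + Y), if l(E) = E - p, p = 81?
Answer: 2607983281433/9713068585220 ≈ 0.26850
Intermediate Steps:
l(E) = -81 + E (l(E) = E - 1*81 = E - 81 = -81 + E)
((68747/176489 + 191253/l(-491)) - 25500)/(45848 + Y) = ((68747/176489 + 191253/(-81 - 491)) - 25500)/(45848 - 142063) = ((68747*(1/176489) + 191253/(-572)) - 25500)/(-96215) = ((68747/176489 + 191253*(-1/572)) - 25500)*(-1/96215) = ((68747/176489 - 191253/572) - 25500)*(-1/96215) = (-33714727433/100951708 - 25500)*(-1/96215) = -2607983281433/100951708*(-1/96215) = 2607983281433/9713068585220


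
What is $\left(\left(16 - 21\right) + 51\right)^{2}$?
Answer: $2116$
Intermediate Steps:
$\left(\left(16 - 21\right) + 51\right)^{2} = \left(-5 + 51\right)^{2} = 46^{2} = 2116$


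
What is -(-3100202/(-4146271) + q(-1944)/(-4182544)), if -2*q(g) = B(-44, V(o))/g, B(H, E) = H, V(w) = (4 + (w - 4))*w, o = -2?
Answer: -12603662843828117/16856385988408128 ≈ -0.74771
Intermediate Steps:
V(w) = w**2 (V(w) = (4 + (-4 + w))*w = w*w = w**2)
q(g) = 22/g (q(g) = -(-22)/g = 22/g)
-(-3100202/(-4146271) + q(-1944)/(-4182544)) = -(-3100202/(-4146271) + (22/(-1944))/(-4182544)) = -(-3100202*(-1/4146271) + (22*(-1/1944))*(-1/4182544)) = -(3100202/4146271 - 11/972*(-1/4182544)) = -(3100202/4146271 + 11/4065432768) = -1*12603662843828117/16856385988408128 = -12603662843828117/16856385988408128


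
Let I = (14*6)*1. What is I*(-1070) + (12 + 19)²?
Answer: -88919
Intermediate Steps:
I = 84 (I = 84*1 = 84)
I*(-1070) + (12 + 19)² = 84*(-1070) + (12 + 19)² = -89880 + 31² = -89880 + 961 = -88919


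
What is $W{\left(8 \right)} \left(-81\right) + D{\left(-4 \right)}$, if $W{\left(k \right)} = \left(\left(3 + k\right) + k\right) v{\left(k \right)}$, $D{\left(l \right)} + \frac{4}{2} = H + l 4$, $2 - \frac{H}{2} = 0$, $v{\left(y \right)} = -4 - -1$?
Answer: $4603$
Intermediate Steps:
$v{\left(y \right)} = -3$ ($v{\left(y \right)} = -4 + 1 = -3$)
$H = 4$ ($H = 4 - 0 = 4 + 0 = 4$)
$D{\left(l \right)} = 2 + 4 l$ ($D{\left(l \right)} = -2 + \left(4 + l 4\right) = -2 + \left(4 + 4 l\right) = 2 + 4 l$)
$W{\left(k \right)} = -9 - 6 k$ ($W{\left(k \right)} = \left(\left(3 + k\right) + k\right) \left(-3\right) = \left(3 + 2 k\right) \left(-3\right) = -9 - 6 k$)
$W{\left(8 \right)} \left(-81\right) + D{\left(-4 \right)} = \left(-9 - 48\right) \left(-81\right) + \left(2 + 4 \left(-4\right)\right) = \left(-9 - 48\right) \left(-81\right) + \left(2 - 16\right) = \left(-57\right) \left(-81\right) - 14 = 4617 - 14 = 4603$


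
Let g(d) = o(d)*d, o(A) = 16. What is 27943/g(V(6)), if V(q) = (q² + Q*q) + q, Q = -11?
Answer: -27943/384 ≈ -72.768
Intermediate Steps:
V(q) = q² - 10*q (V(q) = (q² - 11*q) + q = q² - 10*q)
g(d) = 16*d
27943/g(V(6)) = 27943/((16*(6*(-10 + 6)))) = 27943/((16*(6*(-4)))) = 27943/((16*(-24))) = 27943/(-384) = 27943*(-1/384) = -27943/384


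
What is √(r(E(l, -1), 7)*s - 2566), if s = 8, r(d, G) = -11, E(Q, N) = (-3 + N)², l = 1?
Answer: I*√2654 ≈ 51.517*I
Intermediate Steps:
√(r(E(l, -1), 7)*s - 2566) = √(-11*8 - 2566) = √(-88 - 2566) = √(-2654) = I*√2654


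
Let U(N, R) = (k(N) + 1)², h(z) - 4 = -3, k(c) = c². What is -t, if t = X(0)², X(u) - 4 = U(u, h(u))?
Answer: -25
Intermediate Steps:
h(z) = 1 (h(z) = 4 - 3 = 1)
U(N, R) = (1 + N²)² (U(N, R) = (N² + 1)² = (1 + N²)²)
X(u) = 4 + (1 + u²)²
t = 25 (t = (4 + (1 + 0²)²)² = (4 + (1 + 0)²)² = (4 + 1²)² = (4 + 1)² = 5² = 25)
-t = -1*25 = -25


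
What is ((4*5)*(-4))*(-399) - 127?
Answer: 31793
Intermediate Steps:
((4*5)*(-4))*(-399) - 127 = (20*(-4))*(-399) - 127 = -80*(-399) - 127 = 31920 - 127 = 31793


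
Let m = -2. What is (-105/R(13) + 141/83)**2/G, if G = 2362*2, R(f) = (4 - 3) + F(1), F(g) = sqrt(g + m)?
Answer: -604467/16271818 - 885465*I/784184 ≈ -0.037148 - 1.1292*I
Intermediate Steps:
F(g) = sqrt(-2 + g) (F(g) = sqrt(g - 2) = sqrt(-2 + g))
R(f) = 1 + I (R(f) = (4 - 3) + sqrt(-2 + 1) = 1 + sqrt(-1) = 1 + I)
G = 4724
(-105/R(13) + 141/83)**2/G = (-105*(1 - I)/2 + 141/83)**2/4724 = (-105*(1 - I)/2 + 141*(1/83))**2*(1/4724) = (-105*(1 - I)/2 + 141/83)**2*(1/4724) = (141/83 - 105*(1 - I)/2)**2*(1/4724) = (141/83 - 105*(1 - I)/2)**2/4724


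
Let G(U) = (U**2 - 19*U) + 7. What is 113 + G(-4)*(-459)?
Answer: -45328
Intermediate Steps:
G(U) = 7 + U**2 - 19*U
113 + G(-4)*(-459) = 113 + (7 + (-4)**2 - 19*(-4))*(-459) = 113 + (7 + 16 + 76)*(-459) = 113 + 99*(-459) = 113 - 45441 = -45328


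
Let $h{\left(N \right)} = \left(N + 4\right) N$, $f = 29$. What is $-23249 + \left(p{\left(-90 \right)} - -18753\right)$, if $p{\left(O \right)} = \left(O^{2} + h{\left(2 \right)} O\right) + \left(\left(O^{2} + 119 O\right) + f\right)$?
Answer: $-57$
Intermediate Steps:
$h{\left(N \right)} = N \left(4 + N\right)$ ($h{\left(N \right)} = \left(4 + N\right) N = N \left(4 + N\right)$)
$p{\left(O \right)} = 29 + 2 O^{2} + 131 O$ ($p{\left(O \right)} = \left(O^{2} + 2 \left(4 + 2\right) O\right) + \left(\left(O^{2} + 119 O\right) + 29\right) = \left(O^{2} + 2 \cdot 6 O\right) + \left(29 + O^{2} + 119 O\right) = \left(O^{2} + 12 O\right) + \left(29 + O^{2} + 119 O\right) = 29 + 2 O^{2} + 131 O$)
$-23249 + \left(p{\left(-90 \right)} - -18753\right) = -23249 + \left(\left(29 + 2 \left(-90\right)^{2} + 131 \left(-90\right)\right) - -18753\right) = -23249 + \left(\left(29 + 2 \cdot 8100 - 11790\right) + 18753\right) = -23249 + \left(\left(29 + 16200 - 11790\right) + 18753\right) = -23249 + \left(4439 + 18753\right) = -23249 + 23192 = -57$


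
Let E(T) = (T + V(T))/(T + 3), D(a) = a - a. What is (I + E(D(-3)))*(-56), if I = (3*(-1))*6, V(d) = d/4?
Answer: 1008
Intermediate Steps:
V(d) = d/4 (V(d) = d*(1/4) = d/4)
D(a) = 0
E(T) = 5*T/(4*(3 + T)) (E(T) = (T + T/4)/(T + 3) = (5*T/4)/(3 + T) = 5*T/(4*(3 + T)))
I = -18 (I = -3*6 = -18)
(I + E(D(-3)))*(-56) = (-18 + (5/4)*0/(3 + 0))*(-56) = (-18 + (5/4)*0/3)*(-56) = (-18 + (5/4)*0*(1/3))*(-56) = (-18 + 0)*(-56) = -18*(-56) = 1008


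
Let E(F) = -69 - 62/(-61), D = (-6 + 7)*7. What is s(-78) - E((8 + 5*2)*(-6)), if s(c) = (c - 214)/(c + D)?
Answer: 312249/4331 ≈ 72.096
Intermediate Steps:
D = 7 (D = 1*7 = 7)
s(c) = (-214 + c)/(7 + c) (s(c) = (c - 214)/(c + 7) = (-214 + c)/(7 + c))
E(F) = -4147/61 (E(F) = -69 - 62*(-1/61) = -69 + 62/61 = -4147/61)
s(-78) - E((8 + 5*2)*(-6)) = (-214 - 78)/(7 - 78) - 1*(-4147/61) = -292/(-71) + 4147/61 = -1/71*(-292) + 4147/61 = 292/71 + 4147/61 = 312249/4331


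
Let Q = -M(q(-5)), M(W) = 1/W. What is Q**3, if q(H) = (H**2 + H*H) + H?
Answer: -1/91125 ≈ -1.0974e-5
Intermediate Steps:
q(H) = H + 2*H**2 (q(H) = (H**2 + H**2) + H = 2*H**2 + H = H + 2*H**2)
Q = -1/45 (Q = -1/((-5*(1 + 2*(-5)))) = -1/((-5*(1 - 10))) = -1/((-5*(-9))) = -1/45 ≈ -0.022222)
Q**3 = (-1/45)**3 = -1/91125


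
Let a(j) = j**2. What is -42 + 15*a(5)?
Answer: 333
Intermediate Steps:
-42 + 15*a(5) = -42 + 15*5**2 = -42 + 15*25 = -42 + 375 = 333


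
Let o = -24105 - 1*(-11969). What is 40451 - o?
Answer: 52587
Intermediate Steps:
o = -12136 (o = -24105 + 11969 = -12136)
40451 - o = 40451 - 1*(-12136) = 40451 + 12136 = 52587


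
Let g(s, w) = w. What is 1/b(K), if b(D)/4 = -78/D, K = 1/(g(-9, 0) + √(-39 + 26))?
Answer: I*√13/4056 ≈ 0.00088894*I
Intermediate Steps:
K = -I*√13/13 (K = 1/(0 + √(-39 + 26)) = 1/(0 + √(-13)) = 1/(0 + I*√13) = 1/(I*√13) = -I*√13/13 ≈ -0.27735*I)
b(D) = -312/D (b(D) = 4*(-78/D) = -312/D)
1/b(K) = 1/(-312*I*√13) = I*√13/4056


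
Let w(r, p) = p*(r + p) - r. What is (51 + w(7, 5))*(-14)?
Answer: -1456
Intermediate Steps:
w(r, p) = -r + p*(p + r) (w(r, p) = p*(p + r) - r = -r + p*(p + r))
(51 + w(7, 5))*(-14) = (51 + (5**2 - 1*7 + 5*7))*(-14) = (51 + (25 - 7 + 35))*(-14) = (51 + 53)*(-14) = 104*(-14) = -1456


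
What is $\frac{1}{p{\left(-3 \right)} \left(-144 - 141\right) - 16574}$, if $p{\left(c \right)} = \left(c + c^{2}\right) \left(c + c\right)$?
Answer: $- \frac{1}{6314} \approx -0.00015838$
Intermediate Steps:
$p{\left(c \right)} = 2 c \left(c + c^{2}\right)$ ($p{\left(c \right)} = \left(c + c^{2}\right) 2 c = 2 c \left(c + c^{2}\right)$)
$\frac{1}{p{\left(-3 \right)} \left(-144 - 141\right) - 16574} = \frac{1}{2 \left(-3\right)^{2} \left(1 - 3\right) \left(-144 - 141\right) - 16574} = \frac{1}{2 \cdot 9 \left(-2\right) \left(-285\right) - 16574} = \frac{1}{\left(-36\right) \left(-285\right) - 16574} = \frac{1}{10260 - 16574} = \frac{1}{-6314} = - \frac{1}{6314}$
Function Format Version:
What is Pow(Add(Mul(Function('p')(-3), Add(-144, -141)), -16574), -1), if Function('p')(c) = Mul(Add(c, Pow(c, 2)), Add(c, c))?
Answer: Rational(-1, 6314) ≈ -0.00015838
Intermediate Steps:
Function('p')(c) = Mul(2, c, Add(c, Pow(c, 2))) (Function('p')(c) = Mul(Add(c, Pow(c, 2)), Mul(2, c)) = Mul(2, c, Add(c, Pow(c, 2))))
Pow(Add(Mul(Function('p')(-3), Add(-144, -141)), -16574), -1) = Pow(Add(Mul(Mul(2, Pow(-3, 2), Add(1, -3)), Add(-144, -141)), -16574), -1) = Pow(Add(Mul(Mul(2, 9, -2), -285), -16574), -1) = Pow(Add(Mul(-36, -285), -16574), -1) = Pow(Add(10260, -16574), -1) = Pow(-6314, -1) = Rational(-1, 6314)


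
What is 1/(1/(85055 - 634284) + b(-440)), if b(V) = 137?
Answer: 549229/75244372 ≈ 0.0072993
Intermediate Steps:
1/(1/(85055 - 634284) + b(-440)) = 1/(1/(85055 - 634284) + 137) = 1/(1/(-549229) + 137) = 1/(-1/549229 + 137) = 1/(75244372/549229) = 549229/75244372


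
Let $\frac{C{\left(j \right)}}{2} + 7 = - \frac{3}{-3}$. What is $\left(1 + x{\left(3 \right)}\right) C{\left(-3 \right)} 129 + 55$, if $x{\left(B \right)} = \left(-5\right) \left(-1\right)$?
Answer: $-9233$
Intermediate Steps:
$x{\left(B \right)} = 5$
$C{\left(j \right)} = -12$ ($C{\left(j \right)} = -14 + 2 \left(- \frac{3}{-3}\right) = -14 + 2 \left(\left(-3\right) \left(- \frac{1}{3}\right)\right) = -14 + 2 \cdot 1 = -14 + 2 = -12$)
$\left(1 + x{\left(3 \right)}\right) C{\left(-3 \right)} 129 + 55 = \left(1 + 5\right) \left(-12\right) 129 + 55 = 6 \left(-12\right) 129 + 55 = \left(-72\right) 129 + 55 = -9288 + 55 = -9233$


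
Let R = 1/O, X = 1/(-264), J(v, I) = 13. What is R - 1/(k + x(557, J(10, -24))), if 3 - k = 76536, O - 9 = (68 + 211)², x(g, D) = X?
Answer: 40757113/1572936907050 ≈ 2.5911e-5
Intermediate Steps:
X = -1/264 ≈ -0.0037879
x(g, D) = -1/264
O = 77850 (O = 9 + (68 + 211)² = 9 + 279² = 9 + 77841 = 77850)
k = -76533 (k = 3 - 1*76536 = 3 - 76536 = -76533)
R = 1/77850 ≈ 1.2845e-5
R - 1/(k + x(557, J(10, -24))) = 1/77850 - 1/(-76533 - 1/264) = 1/77850 - 1/(-20204713/264) = 1/77850 - 1*(-264/20204713) = 1/77850 + 264/20204713 = 40757113/1572936907050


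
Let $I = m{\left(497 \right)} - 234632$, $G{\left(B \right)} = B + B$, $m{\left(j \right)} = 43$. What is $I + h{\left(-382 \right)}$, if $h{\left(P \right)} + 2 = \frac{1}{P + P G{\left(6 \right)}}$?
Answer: $- \frac{1164978907}{4966} \approx -2.3459 \cdot 10^{5}$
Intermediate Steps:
$G{\left(B \right)} = 2 B$
$h{\left(P \right)} = -2 + \frac{1}{13 P}$ ($h{\left(P \right)} = -2 + \frac{1}{P + P 2 \cdot 6} = -2 + \frac{1}{P + P 12} = -2 + \frac{1}{P + 12 P} = -2 + \frac{1}{13 P}$)
$I = -234589$ ($I = 43 - 234632 = -234589$)
$I + h{\left(-382 \right)} = -234589 - \left(2 - \frac{1}{13 \left(-382\right)}\right) = -234589 + \left(-2 + \frac{1}{13} \left(- \frac{1}{382}\right)\right) = -234589 - \frac{9933}{4966} = - \frac{1164978907}{4966}$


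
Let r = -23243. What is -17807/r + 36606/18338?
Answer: 588689012/213115067 ≈ 2.7623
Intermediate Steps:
-17807/r + 36606/18338 = -17807/(-23243) + 36606/18338 = -17807*(-1/23243) + 36606*(1/18338) = 17807/23243 + 18303/9169 = 588689012/213115067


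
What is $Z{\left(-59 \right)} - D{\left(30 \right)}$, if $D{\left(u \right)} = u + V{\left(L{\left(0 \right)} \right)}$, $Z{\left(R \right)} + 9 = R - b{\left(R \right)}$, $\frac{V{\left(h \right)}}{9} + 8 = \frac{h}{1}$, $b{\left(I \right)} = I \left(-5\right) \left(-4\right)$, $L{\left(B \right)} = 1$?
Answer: $1145$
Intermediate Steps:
$b{\left(I \right)} = 20 I$ ($b{\left(I \right)} = - 5 I \left(-4\right) = 20 I$)
$V{\left(h \right)} = -72 + 9 h$ ($V{\left(h \right)} = -72 + 9 \frac{h}{1} = -72 + 9 h 1 = -72 + 9 h$)
$Z{\left(R \right)} = -9 - 19 R$ ($Z{\left(R \right)} = -9 + \left(R - 20 R\right) = -9 - 19 R$)
$D{\left(u \right)} = -63 + u$ ($D{\left(u \right)} = u + \left(-72 + 9 \cdot 1\right) = u + \left(-72 + 9\right) = u - 63 = -63 + u$)
$Z{\left(-59 \right)} - D{\left(30 \right)} = \left(-9 - -1121\right) - \left(-63 + 30\right) = \left(-9 + 1121\right) - -33 = 1112 + 33 = 1145$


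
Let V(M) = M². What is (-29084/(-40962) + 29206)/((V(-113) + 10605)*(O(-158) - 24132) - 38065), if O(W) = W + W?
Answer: -598182628/11704596921777 ≈ -5.1107e-5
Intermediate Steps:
O(W) = 2*W
(-29084/(-40962) + 29206)/((V(-113) + 10605)*(O(-158) - 24132) - 38065) = (-29084/(-40962) + 29206)/(((-113)² + 10605)*(2*(-158) - 24132) - 38065) = (-29084*(-1/40962) + 29206)/((12769 + 10605)*(-316 - 24132) - 38065) = (14542/20481 + 29206)/(23374*(-24448) - 38065) = 598182628/(20481*(-571447552 - 38065)) = (598182628/20481)/(-571485617) = (598182628/20481)*(-1/571485617) = -598182628/11704596921777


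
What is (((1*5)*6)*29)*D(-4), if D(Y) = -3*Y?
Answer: 10440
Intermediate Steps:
(((1*5)*6)*29)*D(-4) = (((1*5)*6)*29)*(-3*(-4)) = ((5*6)*29)*12 = (30*29)*12 = 870*12 = 10440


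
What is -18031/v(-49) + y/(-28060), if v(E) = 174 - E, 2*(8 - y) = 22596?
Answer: -50343219/625738 ≈ -80.454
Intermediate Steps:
y = -11290 (y = 8 - ½*22596 = 8 - 11298 = -11290)
-18031/v(-49) + y/(-28060) = -18031/(174 - 1*(-49)) - 11290/(-28060) = -18031/(174 + 49) - 11290*(-1/28060) = -18031/223 + 1129/2806 = -50343219/625738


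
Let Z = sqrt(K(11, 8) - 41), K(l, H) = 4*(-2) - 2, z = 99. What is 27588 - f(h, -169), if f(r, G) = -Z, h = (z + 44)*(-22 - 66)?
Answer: 27588 + I*sqrt(51) ≈ 27588.0 + 7.1414*I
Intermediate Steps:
h = -12584 (h = (99 + 44)*(-22 - 66) = 143*(-88) = -12584)
K(l, H) = -10 (K(l, H) = -8 - 2 = -10)
Z = I*sqrt(51) (Z = sqrt(-10 - 41) = sqrt(-51) = I*sqrt(51) ≈ 7.1414*I)
f(r, G) = -I*sqrt(51)
27588 - f(h, -169) = 27588 - (-1)*I*sqrt(51) = 27588 + I*sqrt(51)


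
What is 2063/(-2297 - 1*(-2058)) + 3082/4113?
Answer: -7748521/983007 ≈ -7.8825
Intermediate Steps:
2063/(-2297 - 1*(-2058)) + 3082/4113 = 2063/(-2297 + 2058) + 3082*(1/4113) = 2063/(-239) + 3082/4113 = 2063*(-1/239) + 3082/4113 = -2063/239 + 3082/4113 = -7748521/983007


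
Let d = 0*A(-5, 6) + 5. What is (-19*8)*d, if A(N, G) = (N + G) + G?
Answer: -760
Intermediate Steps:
A(N, G) = N + 2*G (A(N, G) = (G + N) + G = N + 2*G)
d = 5 (d = 0*(-5 + 2*6) + 5 = 0*(-5 + 12) + 5 = 0*7 + 5 = 0 + 5 = 5)
(-19*8)*d = -19*8*5 = -152*5 = -760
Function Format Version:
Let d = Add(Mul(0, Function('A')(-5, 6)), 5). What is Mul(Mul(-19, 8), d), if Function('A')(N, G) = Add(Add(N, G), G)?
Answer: -760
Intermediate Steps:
Function('A')(N, G) = Add(N, Mul(2, G)) (Function('A')(N, G) = Add(Add(G, N), G) = Add(N, Mul(2, G)))
d = 5 (d = Add(Mul(0, Add(-5, Mul(2, 6))), 5) = Add(Mul(0, Add(-5, 12)), 5) = Add(Mul(0, 7), 5) = Add(0, 5) = 5)
Mul(Mul(-19, 8), d) = Mul(Mul(-19, 8), 5) = Mul(-152, 5) = -760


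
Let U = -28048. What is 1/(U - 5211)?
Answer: -1/33259 ≈ -3.0067e-5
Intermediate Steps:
1/(U - 5211) = 1/(-28048 - 5211) = 1/(-33259) = -1/33259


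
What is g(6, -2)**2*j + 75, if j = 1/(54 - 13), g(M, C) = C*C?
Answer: 3091/41 ≈ 75.390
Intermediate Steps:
g(M, C) = C**2
j = 1/41 ≈ 0.024390
g(6, -2)**2*j + 75 = ((-2)**2)**2*(1/41) + 75 = 4**2*(1/41) + 75 = 16*(1/41) + 75 = 16/41 + 75 = 3091/41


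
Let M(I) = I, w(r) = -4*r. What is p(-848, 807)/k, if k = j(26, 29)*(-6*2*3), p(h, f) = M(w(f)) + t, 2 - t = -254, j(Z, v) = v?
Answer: 743/261 ≈ 2.8467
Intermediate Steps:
t = 256 (t = 2 - 1*(-254) = 2 + 254 = 256)
p(h, f) = 256 - 4*f (p(h, f) = -4*f + 256 = 256 - 4*f)
k = -1044 (k = 29*(-6*2*3) = 29*(-12*3) = 29*(-36) = -1044)
p(-848, 807)/k = (256 - 4*807)/(-1044) = (256 - 3228)*(-1/1044) = -2972*(-1/1044) = 743/261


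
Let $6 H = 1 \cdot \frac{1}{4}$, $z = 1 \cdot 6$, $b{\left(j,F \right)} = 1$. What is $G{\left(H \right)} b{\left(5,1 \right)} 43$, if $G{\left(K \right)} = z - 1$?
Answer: $215$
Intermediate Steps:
$z = 6$
$H = \frac{1}{24}$ ($H = \frac{1 \cdot \frac{1}{4}}{6} = \frac{1}{6} \cdot \frac{1}{4} = \frac{1}{24} \approx 0.041667$)
$G{\left(K \right)} = 5$ ($G{\left(K \right)} = 6 - 1 = 5$)
$G{\left(H \right)} b{\left(5,1 \right)} 43 = 5 \cdot 1 \cdot 43 = 5 \cdot 43 = 215$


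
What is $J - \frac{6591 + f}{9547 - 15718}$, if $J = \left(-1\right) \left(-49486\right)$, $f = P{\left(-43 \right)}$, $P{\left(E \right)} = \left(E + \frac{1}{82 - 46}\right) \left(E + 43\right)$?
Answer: $\frac{101794899}{2057} \approx 49487.0$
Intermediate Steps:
$P{\left(E \right)} = \left(43 + E\right) \left(\frac{1}{36} + E\right)$ ($P{\left(E \right)} = \left(E + \frac{1}{36}\right) \left(43 + E\right) = \left(\frac{1}{36} + E\right) \left(43 + E\right) = \left(43 + E\right) \left(\frac{1}{36} + E\right)$)
$f = 0$ ($f = \frac{43}{36} + \left(-43\right)^{2} + \frac{1549}{36} \left(-43\right) = \frac{43}{36} + 1849 - \frac{66607}{36} = 0$)
$J = 49486$
$J - \frac{6591 + f}{9547 - 15718} = 49486 - \frac{6591 + 0}{9547 - 15718} = 49486 - \frac{6591}{-6171} = 49486 - 6591 \left(- \frac{1}{6171}\right) = 49486 - - \frac{2197}{2057} = 49486 + \frac{2197}{2057} = \frac{101794899}{2057}$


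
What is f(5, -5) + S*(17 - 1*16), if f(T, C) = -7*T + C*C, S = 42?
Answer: 32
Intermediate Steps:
f(T, C) = C**2 - 7*T (f(T, C) = -7*T + C**2 = C**2 - 7*T)
f(5, -5) + S*(17 - 1*16) = ((-5)**2 - 7*5) + 42*(17 - 1*16) = (25 - 35) + 42*(17 - 16) = -10 + 42*1 = -10 + 42 = 32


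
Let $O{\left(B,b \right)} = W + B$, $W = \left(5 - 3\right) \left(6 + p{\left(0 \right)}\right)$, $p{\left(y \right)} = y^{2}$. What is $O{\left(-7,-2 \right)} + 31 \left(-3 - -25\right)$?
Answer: $687$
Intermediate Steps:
$W = 12$ ($W = \left(5 - 3\right) \left(6 + 0^{2}\right) = 2 \left(6 + 0\right) = 2 \cdot 6 = 12$)
$O{\left(B,b \right)} = 12 + B$
$O{\left(-7,-2 \right)} + 31 \left(-3 - -25\right) = \left(12 - 7\right) + 31 \left(-3 - -25\right) = 5 + 31 \left(-3 + 25\right) = 5 + 31 \cdot 22 = 5 + 682 = 687$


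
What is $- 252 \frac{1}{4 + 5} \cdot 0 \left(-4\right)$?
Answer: $0$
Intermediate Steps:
$- 252 \frac{1}{4 + 5} \cdot 0 \left(-4\right) = - 252 \cdot \frac{1}{9} \cdot 0 \left(-4\right) = - 252 \cdot 0 \left(-4\right) = \left(-252\right) 0 = 0$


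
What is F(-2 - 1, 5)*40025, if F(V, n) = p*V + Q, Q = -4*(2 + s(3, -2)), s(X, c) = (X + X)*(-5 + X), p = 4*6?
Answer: -1280800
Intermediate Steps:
p = 24
s(X, c) = 2*X*(-5 + X) (s(X, c) = (2*X)*(-5 + X) = 2*X*(-5 + X))
Q = 40 (Q = -4*(2 + 2*3*(-5 + 3)) = -4*(2 + 2*3*(-2)) = -4*(2 - 12) = -4*(-10) = 40)
F(V, n) = 40 + 24*V (F(V, n) = 24*V + 40 = 40 + 24*V)
F(-2 - 1, 5)*40025 = (40 + 24*(-2 - 1))*40025 = (40 + 24*(-3))*40025 = (40 - 72)*40025 = -32*40025 = -1280800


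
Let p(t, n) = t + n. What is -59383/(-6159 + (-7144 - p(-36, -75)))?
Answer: 59383/13192 ≈ 4.5014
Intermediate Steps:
p(t, n) = n + t
-59383/(-6159 + (-7144 - p(-36, -75))) = -59383/(-6159 + (-7144 - (-75 - 36))) = -59383/(-6159 + (-7144 - 1*(-111))) = -59383/(-6159 + (-7144 + 111)) = -59383/(-6159 - 7033) = -59383/(-13192) = -59383*(-1/13192) = 59383/13192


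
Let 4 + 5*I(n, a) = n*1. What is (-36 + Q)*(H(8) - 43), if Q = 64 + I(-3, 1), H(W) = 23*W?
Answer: 18753/5 ≈ 3750.6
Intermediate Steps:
I(n, a) = -⅘ + n/5 (I(n, a) = -⅘ + (n*1)/5 = -⅘ + n/5)
Q = 313/5 (Q = 64 + (-⅘ + (⅕)*(-3)) = 64 + (-⅘ - ⅗) = 64 - 7/5 = 313/5 ≈ 62.600)
(-36 + Q)*(H(8) - 43) = (-36 + 313/5)*(23*8 - 43) = 133*(184 - 43)/5 = (133/5)*141 = 18753/5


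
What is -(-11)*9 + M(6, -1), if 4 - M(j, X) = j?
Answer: 97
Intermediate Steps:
M(j, X) = 4 - j
-(-11)*9 + M(6, -1) = -(-11)*9 + (4 - 1*6) = -11*(-9) + (4 - 6) = 99 - 2 = 97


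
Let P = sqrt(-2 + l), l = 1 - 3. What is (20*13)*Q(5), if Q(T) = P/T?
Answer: 104*I ≈ 104.0*I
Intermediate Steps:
l = -2
P = 2*I (P = sqrt(-2 - 2) = sqrt(-4) = 2*I ≈ 2.0*I)
Q(T) = 2*I/T (Q(T) = (2*I)/T = 2*I/T)
(20*13)*Q(5) = (20*13)*(2*I/5) = 260*(2*I*(1/5)) = 260*(2*I/5) = 104*I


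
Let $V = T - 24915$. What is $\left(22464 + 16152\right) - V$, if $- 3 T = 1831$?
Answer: $\frac{192424}{3} \approx 64141.0$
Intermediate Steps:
$T = - \frac{1831}{3}$ ($T = \left(- \frac{1}{3}\right) 1831 = - \frac{1831}{3} \approx -610.33$)
$V = - \frac{76576}{3}$ ($V = - \frac{1831}{3} - 24915 = - \frac{76576}{3} \approx -25525.0$)
$\left(22464 + 16152\right) - V = \left(22464 + 16152\right) - - \frac{76576}{3} = 38616 + \frac{76576}{3} = \frac{192424}{3}$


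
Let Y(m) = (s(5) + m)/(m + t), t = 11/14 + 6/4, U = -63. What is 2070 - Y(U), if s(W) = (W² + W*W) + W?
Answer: 879694/425 ≈ 2069.9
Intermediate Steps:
s(W) = W + 2*W² (s(W) = (W² + W²) + W = 2*W² + W = W + 2*W²)
t = 16/7 (t = 11*(1/14) + 6*(¼) = 11/14 + 3/2 = 16/7 ≈ 2.2857)
Y(m) = (55 + m)/(16/7 + m) (Y(m) = (5*(1 + 2*5) + m)/(m + 16/7) = (5*(1 + 10) + m)/(16/7 + m) = (5*11 + m)/(16/7 + m) = (55 + m)/(16/7 + m))
2070 - Y(U) = 2070 - 7*(55 - 63)/(16 + 7*(-63)) = 2070 - 7*(-8)/(16 - 441) = 2070 - 7*(-8)/(-425) = 2070 - 7*(-1)*(-8)/425 = 2070 - 1*56/425 = 2070 - 56/425 = 879694/425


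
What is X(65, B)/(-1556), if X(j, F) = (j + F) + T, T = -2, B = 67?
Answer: -65/778 ≈ -0.083548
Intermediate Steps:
X(j, F) = -2 + F + j (X(j, F) = (j + F) - 2 = (F + j) - 2 = -2 + F + j)
X(65, B)/(-1556) = (-2 + 67 + 65)/(-1556) = 130*(-1/1556) = -65/778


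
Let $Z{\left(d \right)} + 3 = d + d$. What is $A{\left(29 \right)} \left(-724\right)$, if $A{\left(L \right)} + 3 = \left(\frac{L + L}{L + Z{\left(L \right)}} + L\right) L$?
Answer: $- \frac{13045394}{21} \approx -6.2121 \cdot 10^{5}$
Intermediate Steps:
$Z{\left(d \right)} = -3 + 2 d$ ($Z{\left(d \right)} = -3 + \left(d + d\right) = -3 + 2 d$)
$A{\left(L \right)} = -3 + L \left(L + \frac{2 L}{-3 + 3 L}\right)$ ($A{\left(L \right)} = -3 + \left(\frac{L + L}{L + \left(-3 + 2 L\right)} + L\right) L = -3 + \left(\frac{2 L}{-3 + 3 L} + L\right) L = -3 + \left(L + \frac{2 L}{-3 + 3 L}\right) L = -3 + L \left(L + \frac{2 L}{-3 + 3 L}\right)$)
$A{\left(29 \right)} \left(-724\right) = \frac{3 + 29^{3} - 87 - \frac{29^{2}}{3}}{-1 + 29} \left(-724\right) = \frac{3 + 24389 - 87 - \frac{841}{3}}{28} \left(-724\right) = \frac{1}{28} \cdot \frac{72074}{3} \left(-724\right) = \frac{36037}{42} \left(-724\right) = - \frac{13045394}{21}$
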